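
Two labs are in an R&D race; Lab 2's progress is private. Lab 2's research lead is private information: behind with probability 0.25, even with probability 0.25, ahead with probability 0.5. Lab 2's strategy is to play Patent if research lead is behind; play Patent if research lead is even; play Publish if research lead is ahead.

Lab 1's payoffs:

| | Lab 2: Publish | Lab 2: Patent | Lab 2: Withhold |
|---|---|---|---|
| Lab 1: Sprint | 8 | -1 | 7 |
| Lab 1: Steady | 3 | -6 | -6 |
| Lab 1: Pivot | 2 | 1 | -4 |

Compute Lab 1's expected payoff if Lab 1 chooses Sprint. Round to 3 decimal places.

3.500

E[Sprint] = 0.25·(-1) + 0.25·(-1) + 0.5·8 = (-0.25) + (-0.25) + 4 = 3.5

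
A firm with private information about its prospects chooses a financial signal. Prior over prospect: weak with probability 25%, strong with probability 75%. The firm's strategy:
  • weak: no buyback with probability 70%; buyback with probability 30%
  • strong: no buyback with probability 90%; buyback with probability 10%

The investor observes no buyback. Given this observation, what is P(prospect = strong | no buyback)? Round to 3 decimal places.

0.794

Apply Bayes' rule using the sender's strategy as the likelihood.
P(no buyback) = 0.25·0.7 + 0.75·0.9 = 0.85
P(strong | no buyback) = (0.75·0.9) / 0.85 = 0.675 / 0.85 = 0.794118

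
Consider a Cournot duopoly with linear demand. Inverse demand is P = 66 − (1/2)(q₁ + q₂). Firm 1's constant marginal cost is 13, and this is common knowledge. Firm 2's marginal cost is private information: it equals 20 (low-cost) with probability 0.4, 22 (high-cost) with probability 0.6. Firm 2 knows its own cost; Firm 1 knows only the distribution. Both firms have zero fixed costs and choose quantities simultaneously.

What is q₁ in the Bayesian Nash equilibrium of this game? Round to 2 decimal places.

40.80

Type-c best response for Firm 2: q₂(c) = (66 − c) − q₁/2.
Firm 1 maximizes expected profit; its first-order condition is 66 − q₁ − (1/2)E[q₂] − 13 = 0.
Substituting E[q₂] and solving: E[c₂] = 21.2, so q₁ = (66 − 2·13 + 21.2)/(3/2) = 40.8.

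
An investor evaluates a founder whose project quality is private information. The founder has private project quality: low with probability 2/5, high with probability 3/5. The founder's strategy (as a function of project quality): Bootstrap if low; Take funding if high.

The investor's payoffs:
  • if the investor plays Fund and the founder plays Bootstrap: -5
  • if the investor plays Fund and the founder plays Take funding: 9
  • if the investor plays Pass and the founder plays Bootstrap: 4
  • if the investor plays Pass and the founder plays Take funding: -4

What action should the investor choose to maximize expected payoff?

Compute the investor's expected payoff for each action, taking the expectation over the founder's type.
E[Fund] = 2/5·(-5) + 3/5·(9) = 17/5
E[Pass] = 2/5·(4) + 3/5·(-4) = -4/5
Best response: Fund (17/5 is the largest).

Fund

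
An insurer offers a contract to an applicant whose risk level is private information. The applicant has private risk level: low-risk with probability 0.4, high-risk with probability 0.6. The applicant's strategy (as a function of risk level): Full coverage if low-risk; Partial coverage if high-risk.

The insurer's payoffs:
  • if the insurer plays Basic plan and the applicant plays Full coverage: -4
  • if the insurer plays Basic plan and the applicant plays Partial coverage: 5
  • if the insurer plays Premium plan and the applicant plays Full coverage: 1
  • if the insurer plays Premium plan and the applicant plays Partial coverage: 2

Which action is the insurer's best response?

E[Basic plan] = 0.4·(-4) + 0.6·(5) = 1.4
E[Premium plan] = 0.4·(1) + 0.6·(2) = 1.6
Best response: Premium plan (1.6 is the largest).

Premium plan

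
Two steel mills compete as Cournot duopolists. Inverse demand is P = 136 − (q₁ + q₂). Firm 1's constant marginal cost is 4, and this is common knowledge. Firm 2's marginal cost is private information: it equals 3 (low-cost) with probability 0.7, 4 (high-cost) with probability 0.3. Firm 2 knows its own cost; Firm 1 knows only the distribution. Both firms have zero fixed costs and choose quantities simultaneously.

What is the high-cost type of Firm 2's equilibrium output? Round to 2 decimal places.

44.12

Type-c best response for Firm 2: q₂(c) = (136 − c)/2 − q₁/2.
Firm 1 maximizes expected profit; its first-order condition is 136 − 2q₁ − E[q₂] − 4 = 0.
Substituting E[q₂] and solving: E[c₂] = 3.3, so q₁ = (136 − 2·4 + 3.3)/3 = 43.7667.
q₂(high-cost) = (136 − 4 − 43.7667)/2 = 44.1167.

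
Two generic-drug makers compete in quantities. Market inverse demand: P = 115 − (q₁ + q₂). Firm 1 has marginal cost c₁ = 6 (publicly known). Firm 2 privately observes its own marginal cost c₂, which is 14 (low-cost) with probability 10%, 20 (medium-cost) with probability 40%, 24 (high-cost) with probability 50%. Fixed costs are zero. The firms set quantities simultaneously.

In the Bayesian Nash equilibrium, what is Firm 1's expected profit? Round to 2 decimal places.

Type-c best response for Firm 2: q₂(c) = (115 − c)/2 − q₁/2.
Firm 1 maximizes expected profit; its first-order condition is 115 − 2q₁ − E[q₂] − 6 = 0.
Substituting E[q₂] and solving: E[c₂] = 21.4, so q₁ = (115 − 2·6 + 21.4)/3 = 41.4667.
E[P] = 115 − (q₁ + E[q₂]) = 47.4667; Firm 1's expected profit = (E[P] − 6)·q₁ = (47.4667 − 6)·41.4667 = 1719.48.

1719.48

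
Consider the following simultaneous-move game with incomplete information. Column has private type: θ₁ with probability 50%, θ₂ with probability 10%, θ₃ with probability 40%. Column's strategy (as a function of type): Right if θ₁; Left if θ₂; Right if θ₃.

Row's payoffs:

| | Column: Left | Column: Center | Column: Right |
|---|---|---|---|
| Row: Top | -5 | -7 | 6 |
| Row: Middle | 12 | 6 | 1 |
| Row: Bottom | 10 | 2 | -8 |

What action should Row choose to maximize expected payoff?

Compute Row's expected payoff for each action, taking the expectation over Column's type.
E[Top] = 0.5·(6) + 0.1·(-5) + 0.4·(6) = 4.9
E[Middle] = 0.5·(1) + 0.1·(12) + 0.4·(1) = 2.1
E[Bottom] = 0.5·(-8) + 0.1·(10) + 0.4·(-8) = -6.2
Best response: Top (4.9 is the largest).

Top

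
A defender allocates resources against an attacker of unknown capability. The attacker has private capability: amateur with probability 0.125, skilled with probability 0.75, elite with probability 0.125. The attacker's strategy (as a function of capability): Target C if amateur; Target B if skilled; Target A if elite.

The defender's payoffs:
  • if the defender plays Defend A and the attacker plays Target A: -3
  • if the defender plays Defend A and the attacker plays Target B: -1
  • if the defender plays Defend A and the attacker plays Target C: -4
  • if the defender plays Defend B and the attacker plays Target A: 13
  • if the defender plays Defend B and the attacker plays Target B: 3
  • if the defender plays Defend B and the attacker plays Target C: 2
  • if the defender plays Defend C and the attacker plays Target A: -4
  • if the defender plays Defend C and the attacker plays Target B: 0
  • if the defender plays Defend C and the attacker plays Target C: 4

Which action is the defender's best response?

Defend B

Compute the defender's expected payoff for each action, taking the expectation over the attacker's type.
E[Defend A] = 0.125·(-4) + 0.75·(-1) + 0.125·(-3) = -1.625
E[Defend B] = 0.125·(2) + 0.75·(3) + 0.125·(13) = 4.125
E[Defend C] = 0.125·(4) + 0.75·(0) + 0.125·(-4) = 0
Best response: Defend B (4.125 is the largest).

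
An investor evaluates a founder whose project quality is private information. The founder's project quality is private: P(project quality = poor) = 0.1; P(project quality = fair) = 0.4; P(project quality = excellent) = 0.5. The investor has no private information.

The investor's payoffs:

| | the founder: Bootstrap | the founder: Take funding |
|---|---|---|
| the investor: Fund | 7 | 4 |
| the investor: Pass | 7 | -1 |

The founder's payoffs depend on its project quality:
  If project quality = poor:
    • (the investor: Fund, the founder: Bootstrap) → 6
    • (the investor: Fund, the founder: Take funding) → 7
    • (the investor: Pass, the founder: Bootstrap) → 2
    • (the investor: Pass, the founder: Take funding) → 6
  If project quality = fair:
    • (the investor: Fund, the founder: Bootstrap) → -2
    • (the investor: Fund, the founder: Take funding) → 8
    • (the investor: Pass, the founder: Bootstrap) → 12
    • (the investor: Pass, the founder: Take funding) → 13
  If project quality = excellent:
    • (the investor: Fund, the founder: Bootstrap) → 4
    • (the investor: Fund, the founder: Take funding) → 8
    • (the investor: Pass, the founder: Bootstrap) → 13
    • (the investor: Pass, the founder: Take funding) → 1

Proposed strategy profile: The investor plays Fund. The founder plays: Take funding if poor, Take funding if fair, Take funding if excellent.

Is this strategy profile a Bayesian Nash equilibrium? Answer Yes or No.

The investor plays Fund: E[Fund] = 0.1·(4) + 0.4·(4) + 0.5·(4) = 4; E[Pass] = -1. Best-responding. ✓
The founder (project quality poor), facing Fund: Bootstrap gives 6, Take funding gives 7. Proposed Take funding is best. ✓
The founder (project quality fair), facing Fund: Bootstrap gives -2, Take funding gives 8. Proposed Take funding is best. ✓
The founder (project quality excellent), facing Fund: Bootstrap gives 4, Take funding gives 8. Proposed Take funding is best. ✓

Yes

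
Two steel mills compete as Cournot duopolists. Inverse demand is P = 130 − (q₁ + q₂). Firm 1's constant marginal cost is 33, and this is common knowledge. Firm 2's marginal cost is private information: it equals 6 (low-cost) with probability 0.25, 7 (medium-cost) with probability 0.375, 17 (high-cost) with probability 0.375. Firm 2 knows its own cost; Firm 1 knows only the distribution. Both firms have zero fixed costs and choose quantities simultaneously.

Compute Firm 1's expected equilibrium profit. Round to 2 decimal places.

Each type of Firm 2 best-responds to q₁; Firm 1 best-responds to the expected q₂ over Firm 2's types.
Firm 2 with cost c maximizes (130 − (q₁+q₂) − c)·q₂, giving q₂(c) = (130 − c − q₁)/2.
E[c₂] = 0.25·6 + 0.375·7 + 0.375·17 = 10.5
Firm 1's FOC against E[q₂] yields q₁ = (130 − 2·33 + E[c₂])/3 = (130 − 66 + 10.5)/3 = 24.8333.
E[P] = 130 − (q₁ + E[q₂]) = 57.8333; Firm 1's expected profit = (E[P] − 33)·q₁ = (57.8333 − 33)·24.8333 = 616.694.

616.69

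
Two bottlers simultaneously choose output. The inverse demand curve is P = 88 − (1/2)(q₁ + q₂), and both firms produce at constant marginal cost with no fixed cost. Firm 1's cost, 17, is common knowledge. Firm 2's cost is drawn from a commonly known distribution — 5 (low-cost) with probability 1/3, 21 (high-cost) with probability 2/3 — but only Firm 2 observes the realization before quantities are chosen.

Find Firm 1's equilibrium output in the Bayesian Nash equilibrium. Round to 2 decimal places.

46.44

Firm 2 with cost c maximizes (88 − (1/2)(q₁+q₂) − c)·q₂, giving q₂(c) = (88 − c − (1/2)q₁).
E[c₂] = 1/3·5 + 2/3·21 = 15.6667
Firm 1's FOC against E[q₂] yields q₁ = (88 − 2·17 + E[c₂])/(3/2) = (88 − 34 + 15.6667)/(3/2) = 46.4444.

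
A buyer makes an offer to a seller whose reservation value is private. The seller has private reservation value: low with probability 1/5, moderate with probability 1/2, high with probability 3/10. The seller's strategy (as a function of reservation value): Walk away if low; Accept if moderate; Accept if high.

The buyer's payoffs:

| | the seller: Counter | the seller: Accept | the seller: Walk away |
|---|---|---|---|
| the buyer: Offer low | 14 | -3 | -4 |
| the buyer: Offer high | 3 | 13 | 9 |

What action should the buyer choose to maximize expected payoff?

Offer high

Compute the buyer's expected payoff for each action, taking the expectation over the seller's type.
E[Offer low] = 1/5·(-4) + 1/2·(-3) + 3/10·(-3) = -16/5
E[Offer high] = 1/5·(9) + 1/2·(13) + 3/10·(13) = 61/5
Best response: Offer high (61/5 is the largest).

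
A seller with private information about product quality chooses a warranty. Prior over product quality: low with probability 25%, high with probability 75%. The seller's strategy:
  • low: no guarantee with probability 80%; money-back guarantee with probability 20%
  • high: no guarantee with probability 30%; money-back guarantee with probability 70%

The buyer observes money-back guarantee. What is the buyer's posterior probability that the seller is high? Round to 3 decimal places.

0.913

Apply Bayes' rule using the sender's strategy as the likelihood.
P(money-back guarantee) = 0.25·0.2 + 0.75·0.7 = 0.575
P(high | money-back guarantee) = (0.75·0.7) / 0.575 = 0.525 / 0.575 = 0.913043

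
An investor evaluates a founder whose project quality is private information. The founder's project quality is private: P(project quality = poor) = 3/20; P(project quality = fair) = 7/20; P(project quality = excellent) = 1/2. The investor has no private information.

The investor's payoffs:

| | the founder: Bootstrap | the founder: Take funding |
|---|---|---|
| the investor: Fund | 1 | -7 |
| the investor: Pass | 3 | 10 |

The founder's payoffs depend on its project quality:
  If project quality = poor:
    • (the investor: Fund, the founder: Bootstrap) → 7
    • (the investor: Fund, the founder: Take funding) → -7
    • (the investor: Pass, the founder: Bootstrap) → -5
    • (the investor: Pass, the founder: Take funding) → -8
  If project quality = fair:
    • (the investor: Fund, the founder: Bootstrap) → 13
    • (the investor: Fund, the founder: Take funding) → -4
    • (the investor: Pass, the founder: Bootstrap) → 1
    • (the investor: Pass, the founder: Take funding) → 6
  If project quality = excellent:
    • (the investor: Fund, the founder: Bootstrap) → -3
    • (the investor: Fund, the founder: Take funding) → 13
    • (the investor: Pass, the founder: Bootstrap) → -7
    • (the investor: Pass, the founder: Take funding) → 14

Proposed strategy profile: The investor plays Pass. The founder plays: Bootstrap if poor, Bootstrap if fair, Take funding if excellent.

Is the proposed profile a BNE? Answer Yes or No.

The investor plays Pass: E[Pass] = 3/20·(3) + 7/20·(3) + 1/2·(10) = 13/2; E[Fund] = -3. Best-responding. ✓
The founder (project quality poor), facing Pass: Bootstrap gives -5, Take funding gives -8. Proposed Bootstrap is best. ✓
The founder (project quality fair), facing Pass: Bootstrap gives 1, Take funding gives 6. Proposed Bootstrap is not best — profitable deviation exists. ✗
The founder (project quality excellent), facing Pass: Bootstrap gives -7, Take funding gives 14. Proposed Take funding is best. ✓

No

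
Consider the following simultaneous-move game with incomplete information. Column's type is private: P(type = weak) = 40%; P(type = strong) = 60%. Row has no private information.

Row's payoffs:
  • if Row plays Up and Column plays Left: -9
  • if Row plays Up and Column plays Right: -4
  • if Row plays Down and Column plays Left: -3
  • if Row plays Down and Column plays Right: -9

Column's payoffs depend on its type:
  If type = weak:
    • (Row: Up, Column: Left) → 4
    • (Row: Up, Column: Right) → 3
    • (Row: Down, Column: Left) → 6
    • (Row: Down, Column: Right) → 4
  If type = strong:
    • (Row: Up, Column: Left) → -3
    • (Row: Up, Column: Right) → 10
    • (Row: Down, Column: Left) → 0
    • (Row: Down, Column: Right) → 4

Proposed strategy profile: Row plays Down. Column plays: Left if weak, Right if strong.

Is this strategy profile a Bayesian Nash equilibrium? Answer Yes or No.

Row plays Down: E[Down] = 0.4·(-3) + 0.6·(-9) = -6.6; E[Up] = -6. Not best-responding. ✗
Column (type weak), facing Down: Left gives 6, Right gives 4. Proposed Left is best. ✓
Column (type strong), facing Down: Left gives 0, Right gives 4. Proposed Right is best. ✓

No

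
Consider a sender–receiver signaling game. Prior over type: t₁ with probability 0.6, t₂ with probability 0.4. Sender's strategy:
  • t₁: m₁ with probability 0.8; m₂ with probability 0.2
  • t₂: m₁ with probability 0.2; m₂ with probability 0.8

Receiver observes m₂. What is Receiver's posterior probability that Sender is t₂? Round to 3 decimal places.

Apply Bayes' rule using the sender's strategy as the likelihood.
P(m₂) = 0.6·0.2 + 0.4·0.8 = 0.44
P(t₂ | m₂) = (0.4·0.8) / 0.44 = 0.32 / 0.44 = 0.727273

0.727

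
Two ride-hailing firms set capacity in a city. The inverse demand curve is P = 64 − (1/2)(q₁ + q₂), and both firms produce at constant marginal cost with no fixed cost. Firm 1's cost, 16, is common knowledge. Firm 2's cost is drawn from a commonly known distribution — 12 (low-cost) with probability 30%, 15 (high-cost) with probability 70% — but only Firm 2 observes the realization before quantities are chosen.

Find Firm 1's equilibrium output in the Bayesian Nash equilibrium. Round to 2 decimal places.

30.73

Firm 2 with cost c maximizes (64 − (1/2)(q₁+q₂) − c)·q₂, giving q₂(c) = (64 − c − (1/2)q₁).
E[c₂] = 0.3·12 + 0.7·15 = 14.1
Firm 1's FOC against E[q₂] yields q₁ = (64 − 2·16 + E[c₂])/(3/2) = (64 − 32 + 14.1)/(3/2) = 30.7333.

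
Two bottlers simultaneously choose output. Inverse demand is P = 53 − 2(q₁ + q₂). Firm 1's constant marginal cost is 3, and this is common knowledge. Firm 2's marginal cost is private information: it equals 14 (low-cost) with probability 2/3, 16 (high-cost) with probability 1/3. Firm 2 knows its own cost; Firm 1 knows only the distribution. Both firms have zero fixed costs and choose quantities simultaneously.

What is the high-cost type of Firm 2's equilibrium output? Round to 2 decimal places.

Type-c best response for Firm 2: q₂(c) = (53 − c)/4 − q₁/2.
Firm 1 maximizes expected profit; its first-order condition is 53 − 4q₁ − 2E[q₂] − 3 = 0.
Substituting E[q₂] and solving: E[c₂] = 14.6667, so q₁ = (53 − 2·3 + 14.6667)/6 = 10.2778.
q₂(high-cost) = (53 − 16 − 2·10.2778)/4 = 4.11111.

4.11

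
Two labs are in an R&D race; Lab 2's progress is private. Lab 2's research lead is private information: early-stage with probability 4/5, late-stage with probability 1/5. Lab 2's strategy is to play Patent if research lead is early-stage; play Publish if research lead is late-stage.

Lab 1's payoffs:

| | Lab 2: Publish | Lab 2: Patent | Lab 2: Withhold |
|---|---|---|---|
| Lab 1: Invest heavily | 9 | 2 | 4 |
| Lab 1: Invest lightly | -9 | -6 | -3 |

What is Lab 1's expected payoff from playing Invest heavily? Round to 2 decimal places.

3.40

E[Invest heavily] = 4/5·2 + 1/5·9 = 8/5 + 9/5 = 17/5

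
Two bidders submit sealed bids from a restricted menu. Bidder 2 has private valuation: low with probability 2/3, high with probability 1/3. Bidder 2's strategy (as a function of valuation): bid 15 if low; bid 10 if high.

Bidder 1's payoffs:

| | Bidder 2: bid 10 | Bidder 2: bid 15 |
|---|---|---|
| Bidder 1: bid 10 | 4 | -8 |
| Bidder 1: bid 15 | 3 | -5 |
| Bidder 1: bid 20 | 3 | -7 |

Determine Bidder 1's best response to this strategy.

bid 15

E[bid 10] = 2/3·(-8) + 1/3·(4) = -4
E[bid 15] = 2/3·(-5) + 1/3·(3) = -7/3
E[bid 20] = 2/3·(-7) + 1/3·(3) = -11/3
Best response: bid 15 (-7/3 is the largest).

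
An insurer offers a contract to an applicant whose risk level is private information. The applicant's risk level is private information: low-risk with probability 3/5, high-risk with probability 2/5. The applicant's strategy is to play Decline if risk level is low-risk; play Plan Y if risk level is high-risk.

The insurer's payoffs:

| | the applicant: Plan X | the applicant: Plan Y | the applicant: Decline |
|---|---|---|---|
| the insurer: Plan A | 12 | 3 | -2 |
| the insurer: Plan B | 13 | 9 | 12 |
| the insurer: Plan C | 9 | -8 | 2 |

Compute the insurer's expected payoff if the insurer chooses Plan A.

0

E[Plan A] = 3/5·(-2) + 2/5·3 = (-6/5) + 6/5 = 0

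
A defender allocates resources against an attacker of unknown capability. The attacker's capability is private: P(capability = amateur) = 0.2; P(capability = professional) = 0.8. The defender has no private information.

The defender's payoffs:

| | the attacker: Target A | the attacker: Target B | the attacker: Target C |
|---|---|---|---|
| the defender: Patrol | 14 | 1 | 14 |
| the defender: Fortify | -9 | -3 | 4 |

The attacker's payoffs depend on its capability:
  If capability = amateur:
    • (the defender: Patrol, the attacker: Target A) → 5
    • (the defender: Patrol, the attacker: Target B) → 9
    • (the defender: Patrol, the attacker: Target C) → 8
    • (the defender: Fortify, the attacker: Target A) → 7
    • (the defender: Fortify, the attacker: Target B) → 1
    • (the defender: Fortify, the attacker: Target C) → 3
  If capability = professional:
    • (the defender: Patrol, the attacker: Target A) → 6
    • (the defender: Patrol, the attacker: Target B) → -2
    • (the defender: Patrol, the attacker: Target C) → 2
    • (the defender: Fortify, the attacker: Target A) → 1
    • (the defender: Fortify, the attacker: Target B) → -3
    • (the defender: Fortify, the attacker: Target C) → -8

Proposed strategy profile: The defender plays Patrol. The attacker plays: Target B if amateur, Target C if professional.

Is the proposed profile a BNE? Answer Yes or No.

The defender plays Patrol: E[Patrol] = 0.2·(1) + 0.8·(14) = 11.4; E[Fortify] = 2.6. Best-responding. ✓
The attacker (capability amateur), facing Patrol: Target A gives 5, Target B gives 9, Target C gives 8. Proposed Target B is best. ✓
The attacker (capability professional), facing Patrol: Target A gives 6, Target B gives -2, Target C gives 2. Proposed Target C is not best — profitable deviation exists. ✗

No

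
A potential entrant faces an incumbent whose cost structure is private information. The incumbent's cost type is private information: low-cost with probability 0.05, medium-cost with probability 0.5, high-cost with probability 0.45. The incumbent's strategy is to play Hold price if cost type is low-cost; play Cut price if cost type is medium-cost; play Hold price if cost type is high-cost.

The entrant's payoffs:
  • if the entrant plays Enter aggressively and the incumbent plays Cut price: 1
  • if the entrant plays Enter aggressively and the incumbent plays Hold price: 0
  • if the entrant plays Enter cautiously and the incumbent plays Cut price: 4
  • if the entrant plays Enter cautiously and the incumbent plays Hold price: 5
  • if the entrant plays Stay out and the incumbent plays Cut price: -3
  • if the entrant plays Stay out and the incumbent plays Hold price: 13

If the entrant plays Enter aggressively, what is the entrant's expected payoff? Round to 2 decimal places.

0.50

Take the expectation over the incumbent's cost type, weighting each type's action by its prior probability.
E[Enter aggressively] = 0.05·0 + 0.5·1 + 0.45·0 = 0 + 0.5 + 0 = 0.5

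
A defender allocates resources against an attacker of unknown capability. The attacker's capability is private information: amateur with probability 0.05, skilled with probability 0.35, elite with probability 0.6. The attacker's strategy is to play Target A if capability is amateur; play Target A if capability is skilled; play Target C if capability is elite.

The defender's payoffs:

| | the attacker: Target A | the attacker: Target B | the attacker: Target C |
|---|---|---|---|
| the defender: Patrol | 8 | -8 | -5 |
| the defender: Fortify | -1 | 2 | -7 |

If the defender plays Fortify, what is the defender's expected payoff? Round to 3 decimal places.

E[Fortify] = 0.05·(-1) + 0.35·(-1) + 0.6·(-7) = (-0.05) + (-0.35) + (-4.2) = -4.6

-4.600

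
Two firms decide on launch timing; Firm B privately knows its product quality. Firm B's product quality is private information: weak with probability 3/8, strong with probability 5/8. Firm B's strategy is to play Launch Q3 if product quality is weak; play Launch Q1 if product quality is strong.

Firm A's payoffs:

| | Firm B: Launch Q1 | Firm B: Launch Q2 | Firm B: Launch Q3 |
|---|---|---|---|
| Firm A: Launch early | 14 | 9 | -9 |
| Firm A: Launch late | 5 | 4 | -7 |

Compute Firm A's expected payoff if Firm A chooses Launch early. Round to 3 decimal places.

5.375

Take the expectation over Firm B's product quality, weighting each type's action by its prior probability.
E[Launch early] = 3/8·(-9) + 5/8·14 = (-27/8) + 35/4 = 43/8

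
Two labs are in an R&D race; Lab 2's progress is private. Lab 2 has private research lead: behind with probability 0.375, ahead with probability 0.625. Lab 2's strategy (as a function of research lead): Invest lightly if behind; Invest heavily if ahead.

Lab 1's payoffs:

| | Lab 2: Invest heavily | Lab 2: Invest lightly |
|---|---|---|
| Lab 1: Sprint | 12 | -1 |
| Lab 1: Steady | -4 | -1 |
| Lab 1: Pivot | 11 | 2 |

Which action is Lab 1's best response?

E[Sprint] = 0.375·(-1) + 0.625·(12) = 7.125
E[Steady] = 0.375·(-1) + 0.625·(-4) = -2.875
E[Pivot] = 0.375·(2) + 0.625·(11) = 7.625
Best response: Pivot (7.625 is the largest).

Pivot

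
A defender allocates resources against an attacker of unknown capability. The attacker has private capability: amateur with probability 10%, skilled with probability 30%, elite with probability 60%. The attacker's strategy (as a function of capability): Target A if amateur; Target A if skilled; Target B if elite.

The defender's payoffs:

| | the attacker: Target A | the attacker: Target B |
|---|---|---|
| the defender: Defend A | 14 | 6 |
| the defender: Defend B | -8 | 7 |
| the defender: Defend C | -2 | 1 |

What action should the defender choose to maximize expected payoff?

Defend A

E[Defend A] = 0.1·(14) + 0.3·(14) + 0.6·(6) = 9.2
E[Defend B] = 0.1·(-8) + 0.3·(-8) + 0.6·(7) = 1
E[Defend C] = 0.1·(-2) + 0.3·(-2) + 0.6·(1) = -0.2
Best response: Defend A (9.2 is the largest).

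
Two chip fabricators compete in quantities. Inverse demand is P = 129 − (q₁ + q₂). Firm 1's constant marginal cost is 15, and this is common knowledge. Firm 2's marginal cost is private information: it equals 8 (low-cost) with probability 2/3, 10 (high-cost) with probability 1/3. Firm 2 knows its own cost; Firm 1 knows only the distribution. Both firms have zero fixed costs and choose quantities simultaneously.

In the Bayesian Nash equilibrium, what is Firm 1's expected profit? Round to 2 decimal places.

1288.01

Type-c best response for Firm 2: q₂(c) = (129 − c)/2 − q₁/2.
Firm 1 maximizes expected profit; its first-order condition is 129 − 2q₁ − E[q₂] − 15 = 0.
Substituting E[q₂] and solving: E[c₂] = 8.66667, so q₁ = (129 − 2·15 + 8.66667)/3 = 35.8889.
E[P] = 129 − (q₁ + E[q₂]) = 50.8889; Firm 1's expected profit = (E[P] − 15)·q₁ = (50.8889 − 15)·35.8889 = 1288.01.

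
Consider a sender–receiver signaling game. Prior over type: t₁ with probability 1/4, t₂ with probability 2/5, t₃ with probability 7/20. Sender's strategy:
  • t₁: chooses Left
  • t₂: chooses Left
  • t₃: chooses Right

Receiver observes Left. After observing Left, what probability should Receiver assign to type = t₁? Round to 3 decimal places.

0.385

P(Left) = (1/4)·1 + (2/5)·1 + (7/20)·0 = 13/20
P(t₁ | Left) = ((1/4)·1) / (13/20) = (1/4) / (13/20) = 5/13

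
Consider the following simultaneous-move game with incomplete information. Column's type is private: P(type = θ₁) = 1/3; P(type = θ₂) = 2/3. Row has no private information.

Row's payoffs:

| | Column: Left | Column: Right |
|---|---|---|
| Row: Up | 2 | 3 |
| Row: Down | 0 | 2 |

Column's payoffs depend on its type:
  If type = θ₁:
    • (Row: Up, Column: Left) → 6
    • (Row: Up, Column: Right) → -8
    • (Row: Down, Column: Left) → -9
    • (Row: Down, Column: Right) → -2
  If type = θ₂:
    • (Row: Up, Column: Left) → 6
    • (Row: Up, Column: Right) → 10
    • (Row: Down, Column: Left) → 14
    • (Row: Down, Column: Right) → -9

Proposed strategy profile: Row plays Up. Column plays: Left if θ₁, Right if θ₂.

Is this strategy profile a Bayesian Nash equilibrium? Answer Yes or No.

Yes

A profile is a BNE iff every type of every player is best-responding given beliefs about the other side.
Row plays Up: E[Up] = 1/3·(2) + 2/3·(3) = 8/3; E[Down] = 4/3. Best-responding. ✓
Column (type θ₁), facing Up: Left gives 6, Right gives -8. Proposed Left is best. ✓
Column (type θ₂), facing Up: Left gives 6, Right gives 10. Proposed Right is best. ✓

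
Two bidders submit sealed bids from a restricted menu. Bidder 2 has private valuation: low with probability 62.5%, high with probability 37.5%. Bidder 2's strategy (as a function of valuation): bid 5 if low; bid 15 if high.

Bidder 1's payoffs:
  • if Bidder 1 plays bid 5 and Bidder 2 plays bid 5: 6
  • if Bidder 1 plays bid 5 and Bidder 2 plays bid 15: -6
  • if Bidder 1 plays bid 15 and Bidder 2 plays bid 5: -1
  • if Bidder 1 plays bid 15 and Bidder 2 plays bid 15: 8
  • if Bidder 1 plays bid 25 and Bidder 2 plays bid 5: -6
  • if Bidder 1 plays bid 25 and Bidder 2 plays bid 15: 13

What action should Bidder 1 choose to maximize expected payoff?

E[bid 5] = 0.625·(6) + 0.375·(-6) = 1.5
E[bid 15] = 0.625·(-1) + 0.375·(8) = 2.375
E[bid 25] = 0.625·(-6) + 0.375·(13) = 1.125
Best response: bid 15 (2.375 is the largest).

bid 15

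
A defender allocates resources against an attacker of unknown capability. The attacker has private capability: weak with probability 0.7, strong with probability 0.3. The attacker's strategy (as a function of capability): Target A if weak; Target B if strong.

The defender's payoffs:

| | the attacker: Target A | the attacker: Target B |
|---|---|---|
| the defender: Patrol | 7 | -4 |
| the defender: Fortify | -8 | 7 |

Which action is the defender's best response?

E[Patrol] = 0.7·(7) + 0.3·(-4) = 3.7
E[Fortify] = 0.7·(-8) + 0.3·(7) = -3.5
Best response: Patrol (3.7 is the largest).

Patrol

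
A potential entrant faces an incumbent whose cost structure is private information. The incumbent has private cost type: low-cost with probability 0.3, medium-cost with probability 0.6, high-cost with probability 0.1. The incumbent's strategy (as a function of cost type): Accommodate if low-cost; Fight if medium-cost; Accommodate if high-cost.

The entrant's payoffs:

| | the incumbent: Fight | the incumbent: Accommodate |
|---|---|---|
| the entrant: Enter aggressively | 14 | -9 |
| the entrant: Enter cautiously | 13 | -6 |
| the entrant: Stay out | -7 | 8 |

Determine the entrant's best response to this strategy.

Enter cautiously

E[Enter aggressively] = 0.3·(-9) + 0.6·(14) + 0.1·(-9) = 4.8
E[Enter cautiously] = 0.3·(-6) + 0.6·(13) + 0.1·(-6) = 5.4
E[Stay out] = 0.3·(8) + 0.6·(-7) + 0.1·(8) = -1
Best response: Enter cautiously (5.4 is the largest).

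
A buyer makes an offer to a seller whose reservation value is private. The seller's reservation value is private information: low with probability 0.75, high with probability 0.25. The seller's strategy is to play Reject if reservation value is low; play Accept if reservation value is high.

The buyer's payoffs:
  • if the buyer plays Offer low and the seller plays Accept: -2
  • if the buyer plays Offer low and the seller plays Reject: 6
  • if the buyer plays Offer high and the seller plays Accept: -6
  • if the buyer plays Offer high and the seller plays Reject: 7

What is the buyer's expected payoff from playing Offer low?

4

Take the expectation over the seller's reservation value, weighting each type's action by its prior probability.
E[Offer low] = 0.75·6 + 0.25·(-2) = 4.5 + (-0.5) = 4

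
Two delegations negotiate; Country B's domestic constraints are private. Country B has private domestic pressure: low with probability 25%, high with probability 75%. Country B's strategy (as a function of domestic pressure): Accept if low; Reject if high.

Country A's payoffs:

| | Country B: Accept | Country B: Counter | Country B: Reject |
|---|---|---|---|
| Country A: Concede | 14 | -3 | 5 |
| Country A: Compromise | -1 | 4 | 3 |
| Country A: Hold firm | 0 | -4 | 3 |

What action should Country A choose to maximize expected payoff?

Concede

E[Concede] = 0.25·(14) + 0.75·(5) = 7.25
E[Compromise] = 0.25·(-1) + 0.75·(3) = 2
E[Hold firm] = 0.25·(0) + 0.75·(3) = 2.25
Best response: Concede (7.25 is the largest).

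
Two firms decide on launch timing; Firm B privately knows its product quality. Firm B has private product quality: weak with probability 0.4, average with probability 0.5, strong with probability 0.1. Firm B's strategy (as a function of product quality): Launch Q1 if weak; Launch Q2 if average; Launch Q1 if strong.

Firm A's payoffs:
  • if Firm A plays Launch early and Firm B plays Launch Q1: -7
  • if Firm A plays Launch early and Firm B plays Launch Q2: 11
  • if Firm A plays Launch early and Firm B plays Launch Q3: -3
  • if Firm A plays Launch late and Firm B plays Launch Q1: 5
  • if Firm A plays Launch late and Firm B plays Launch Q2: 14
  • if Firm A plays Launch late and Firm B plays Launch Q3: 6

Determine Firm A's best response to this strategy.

Launch late

E[Launch early] = 0.4·(-7) + 0.5·(11) + 0.1·(-7) = 2
E[Launch late] = 0.4·(5) + 0.5·(14) + 0.1·(5) = 9.5
Best response: Launch late (9.5 is the largest).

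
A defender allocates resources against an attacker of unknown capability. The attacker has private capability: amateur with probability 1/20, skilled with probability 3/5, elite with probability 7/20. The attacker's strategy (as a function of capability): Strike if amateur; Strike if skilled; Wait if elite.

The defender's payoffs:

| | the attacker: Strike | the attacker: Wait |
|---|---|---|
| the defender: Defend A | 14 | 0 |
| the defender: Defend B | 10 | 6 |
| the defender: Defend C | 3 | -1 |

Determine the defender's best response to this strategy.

E[Defend A] = 1/20·(14) + 3/5·(14) + 7/20·(0) = 91/10
E[Defend B] = 1/20·(10) + 3/5·(10) + 7/20·(6) = 43/5
E[Defend C] = 1/20·(3) + 3/5·(3) + 7/20·(-1) = 8/5
Best response: Defend A (91/10 is the largest).

Defend A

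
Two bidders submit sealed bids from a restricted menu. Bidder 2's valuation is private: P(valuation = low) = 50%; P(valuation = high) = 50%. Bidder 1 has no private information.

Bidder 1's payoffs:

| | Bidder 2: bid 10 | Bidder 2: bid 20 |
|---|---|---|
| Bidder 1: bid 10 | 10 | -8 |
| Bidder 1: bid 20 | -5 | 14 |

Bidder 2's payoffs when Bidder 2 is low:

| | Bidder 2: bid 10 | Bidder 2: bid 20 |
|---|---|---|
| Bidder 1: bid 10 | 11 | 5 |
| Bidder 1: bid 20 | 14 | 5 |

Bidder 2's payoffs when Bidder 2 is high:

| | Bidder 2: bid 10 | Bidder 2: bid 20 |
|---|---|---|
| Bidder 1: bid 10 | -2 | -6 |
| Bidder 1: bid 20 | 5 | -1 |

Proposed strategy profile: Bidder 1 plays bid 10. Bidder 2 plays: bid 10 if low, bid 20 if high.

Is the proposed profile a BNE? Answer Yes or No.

A profile is a BNE iff every type of every player is best-responding given beliefs about the other side.
Bidder 1 plays bid 10: E[bid 10] = 0.5·(10) + 0.5·(-8) = 1; E[bid 20] = 4.5. Not best-responding. ✗
Bidder 2 (valuation low), facing bid 10: bid 10 gives 11, bid 20 gives 5. Proposed bid 10 is best. ✓
Bidder 2 (valuation high), facing bid 10: bid 10 gives -2, bid 20 gives -6. Proposed bid 20 is not best — profitable deviation exists. ✗

No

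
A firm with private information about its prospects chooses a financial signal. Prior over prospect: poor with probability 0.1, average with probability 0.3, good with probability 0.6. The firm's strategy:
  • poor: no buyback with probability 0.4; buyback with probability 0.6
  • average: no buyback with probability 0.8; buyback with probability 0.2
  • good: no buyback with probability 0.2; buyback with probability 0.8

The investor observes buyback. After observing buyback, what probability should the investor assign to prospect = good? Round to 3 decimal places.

0.800

Apply Bayes' rule using the sender's strategy as the likelihood.
P(buyback) = 0.1·0.6 + 0.3·0.2 + 0.6·0.8 = 0.6
P(good | buyback) = (0.6·0.8) / 0.6 = 0.48 / 0.6 = 0.8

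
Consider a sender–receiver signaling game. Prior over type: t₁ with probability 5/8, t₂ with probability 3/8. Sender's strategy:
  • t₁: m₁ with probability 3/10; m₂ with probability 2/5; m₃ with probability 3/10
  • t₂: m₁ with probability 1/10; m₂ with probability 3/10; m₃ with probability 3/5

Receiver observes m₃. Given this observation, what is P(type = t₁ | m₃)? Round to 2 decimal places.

0.45

P(m₃) = (5/8)·(3/10) + (3/8)·(3/5) = 33/80
P(t₁ | m₃) = ((5/8)·(3/10)) / (33/80) = (3/16) / (33/80) = 5/11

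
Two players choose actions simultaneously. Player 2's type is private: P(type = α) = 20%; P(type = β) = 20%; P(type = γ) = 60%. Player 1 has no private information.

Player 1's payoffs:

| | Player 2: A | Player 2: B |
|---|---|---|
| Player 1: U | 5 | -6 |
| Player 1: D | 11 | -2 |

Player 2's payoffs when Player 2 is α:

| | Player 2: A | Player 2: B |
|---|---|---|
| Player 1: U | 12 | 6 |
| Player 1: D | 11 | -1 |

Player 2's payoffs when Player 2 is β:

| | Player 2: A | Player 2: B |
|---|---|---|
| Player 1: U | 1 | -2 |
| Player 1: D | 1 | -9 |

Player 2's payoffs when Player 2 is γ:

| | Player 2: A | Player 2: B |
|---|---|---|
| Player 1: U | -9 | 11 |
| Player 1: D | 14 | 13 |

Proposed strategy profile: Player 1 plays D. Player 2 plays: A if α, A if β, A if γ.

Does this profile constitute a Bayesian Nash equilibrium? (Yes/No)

Player 1 plays D: E[D] = 0.2·(11) + 0.2·(11) + 0.6·(11) = 11; E[U] = 5. Best-responding. ✓
Player 2 (type α), facing D: A gives 11, B gives -1. Proposed A is best. ✓
Player 2 (type β), facing D: A gives 1, B gives -9. Proposed A is best. ✓
Player 2 (type γ), facing D: A gives 14, B gives 13. Proposed A is best. ✓

Yes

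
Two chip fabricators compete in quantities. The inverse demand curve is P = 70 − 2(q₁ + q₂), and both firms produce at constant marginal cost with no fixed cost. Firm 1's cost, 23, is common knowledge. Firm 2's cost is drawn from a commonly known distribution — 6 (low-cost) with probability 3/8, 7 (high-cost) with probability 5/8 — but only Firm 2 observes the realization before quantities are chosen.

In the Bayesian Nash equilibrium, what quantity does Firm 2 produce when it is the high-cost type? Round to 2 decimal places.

13.20

Each type of Firm 2 best-responds to q₁; Firm 1 best-responds to the expected q₂ over Firm 2's types.
Firm 2 with cost c maximizes (70 − 2(q₁+q₂) − c)·q₂, giving q₂(c) = (70 − c − 2q₁)/4.
E[c₂] = 3/8·6 + 5/8·7 = 6.625
Firm 1's FOC against E[q₂] yields q₁ = (70 − 2·23 + E[c₂])/6 = (70 − 46 + 6.625)/6 = 5.10417.
q₂(high-cost) = (70 − 7 − 2·5.10417)/4 = 13.1979.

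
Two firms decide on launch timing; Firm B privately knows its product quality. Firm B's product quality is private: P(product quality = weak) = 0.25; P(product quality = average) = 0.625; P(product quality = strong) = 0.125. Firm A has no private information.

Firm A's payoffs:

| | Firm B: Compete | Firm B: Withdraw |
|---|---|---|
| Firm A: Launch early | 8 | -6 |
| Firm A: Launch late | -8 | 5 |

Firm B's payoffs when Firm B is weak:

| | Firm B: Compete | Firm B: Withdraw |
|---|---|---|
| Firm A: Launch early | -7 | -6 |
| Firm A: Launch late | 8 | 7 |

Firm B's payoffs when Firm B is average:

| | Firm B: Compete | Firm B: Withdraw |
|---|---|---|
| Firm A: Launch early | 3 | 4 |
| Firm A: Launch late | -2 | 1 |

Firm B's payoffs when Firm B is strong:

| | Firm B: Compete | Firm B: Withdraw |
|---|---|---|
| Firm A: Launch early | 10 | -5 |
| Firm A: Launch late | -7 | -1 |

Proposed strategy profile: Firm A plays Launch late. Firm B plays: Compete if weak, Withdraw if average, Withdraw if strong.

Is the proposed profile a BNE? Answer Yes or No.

Yes

Firm A plays Launch late: E[Launch late] = 0.25·(-8) + 0.625·(5) + 0.125·(5) = 1.75; E[Launch early] = -2.5. Best-responding. ✓
Firm B (product quality weak), facing Launch late: Compete gives 8, Withdraw gives 7. Proposed Compete is best. ✓
Firm B (product quality average), facing Launch late: Compete gives -2, Withdraw gives 1. Proposed Withdraw is best. ✓
Firm B (product quality strong), facing Launch late: Compete gives -7, Withdraw gives -1. Proposed Withdraw is best. ✓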